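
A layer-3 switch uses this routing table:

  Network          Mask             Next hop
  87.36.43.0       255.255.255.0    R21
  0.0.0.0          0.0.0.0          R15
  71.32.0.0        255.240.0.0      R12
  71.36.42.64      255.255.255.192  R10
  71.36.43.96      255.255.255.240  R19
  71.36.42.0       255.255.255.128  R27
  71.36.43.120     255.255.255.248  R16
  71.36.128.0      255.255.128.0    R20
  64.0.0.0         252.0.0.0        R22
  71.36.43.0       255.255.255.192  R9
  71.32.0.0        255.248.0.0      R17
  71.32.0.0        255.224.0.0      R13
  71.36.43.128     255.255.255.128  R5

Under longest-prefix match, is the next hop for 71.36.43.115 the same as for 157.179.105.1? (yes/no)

71.36.43.115: longest match 71.32.0.0/13 -> R17
157.179.105.1: longest match 0.0.0.0/0 -> R15

no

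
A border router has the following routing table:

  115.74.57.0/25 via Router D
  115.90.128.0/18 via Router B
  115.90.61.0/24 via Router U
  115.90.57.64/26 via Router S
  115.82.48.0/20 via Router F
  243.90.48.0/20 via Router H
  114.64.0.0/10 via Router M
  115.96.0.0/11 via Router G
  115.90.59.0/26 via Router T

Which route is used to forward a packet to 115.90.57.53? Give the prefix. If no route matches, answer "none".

none

115.90.57.53 is outside every listed prefix and there is no default route.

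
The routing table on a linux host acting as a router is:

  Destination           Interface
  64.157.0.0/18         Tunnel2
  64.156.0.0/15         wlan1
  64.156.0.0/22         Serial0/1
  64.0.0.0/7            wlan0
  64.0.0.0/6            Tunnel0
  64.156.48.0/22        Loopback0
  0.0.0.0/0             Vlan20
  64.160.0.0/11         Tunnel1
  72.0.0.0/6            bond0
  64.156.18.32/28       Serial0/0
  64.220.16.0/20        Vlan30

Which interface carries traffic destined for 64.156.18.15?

Routes whose prefix contains 64.156.18.15:
  0.0.0.0/0 (default, matches everything) -> Vlan20
  64.0.0.0/6 (64.0.0.0 - 67.255.255.255) -> Tunnel0
  64.0.0.0/7 (64.0.0.0 - 65.255.255.255) -> wlan0
  64.156.0.0/15 (64.156.0.0 - 64.157.255.255) -> wlan1
More-specific entries that do NOT match:
  64.156.18.32/28 (64.156.18.32 - 64.156.18.47) does not contain 64.156.18.15
  64.156.0.0/22 (64.156.0.0 - 64.156.3.255) does not contain 64.156.18.15
  64.156.48.0/22 (64.156.48.0 - 64.156.51.255) does not contain 64.156.18.15
  64.220.16.0/20 (64.220.16.0 - 64.220.31.255) does not contain 64.156.18.15
  64.157.0.0/18 (64.157.0.0 - 64.157.63.255) does not contain 64.156.18.15
Longest matching prefix is /15 -> interface wlan1.

wlan1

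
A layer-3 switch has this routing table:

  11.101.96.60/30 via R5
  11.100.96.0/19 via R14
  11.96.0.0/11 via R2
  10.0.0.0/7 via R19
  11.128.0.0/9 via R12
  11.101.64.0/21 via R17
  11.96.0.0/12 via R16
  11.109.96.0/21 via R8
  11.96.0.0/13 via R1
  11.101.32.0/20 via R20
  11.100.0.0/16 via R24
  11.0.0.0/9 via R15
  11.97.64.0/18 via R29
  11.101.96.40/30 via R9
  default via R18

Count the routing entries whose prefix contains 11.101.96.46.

Prefixes containing 11.101.96.46:
  0.0.0.0/0 (default, matches everything)
  10.0.0.0/7 (10.0.0.0 - 11.255.255.255)
  11.0.0.0/9 (11.0.0.0 - 11.127.255.255)
  11.96.0.0/11 (11.96.0.0 - 11.127.255.255)
  11.96.0.0/12 (11.96.0.0 - 11.111.255.255)
  11.96.0.0/13 (11.96.0.0 - 11.103.255.255)
Total matching entries: 6.

6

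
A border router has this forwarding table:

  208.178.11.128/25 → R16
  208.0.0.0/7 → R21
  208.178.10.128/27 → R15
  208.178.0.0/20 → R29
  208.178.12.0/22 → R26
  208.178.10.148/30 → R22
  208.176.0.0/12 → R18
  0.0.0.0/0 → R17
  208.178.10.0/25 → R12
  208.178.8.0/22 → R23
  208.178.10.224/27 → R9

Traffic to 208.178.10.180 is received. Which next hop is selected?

R23

Routes whose prefix contains 208.178.10.180:
  0.0.0.0/0 (default, matches everything) -> R17
  208.0.0.0/7 (208.0.0.0 - 209.255.255.255) -> R21
  208.176.0.0/12 (208.176.0.0 - 208.191.255.255) -> R18
  208.178.0.0/20 (208.178.0.0 - 208.178.15.255) -> R29
  208.178.8.0/22 (208.178.8.0 - 208.178.11.255) -> R23
More-specific entries that do NOT match:
  208.178.10.148/30 (208.178.10.148 - 208.178.10.151) does not contain 208.178.10.180
  208.178.10.128/27 (208.178.10.128 - 208.178.10.159) does not contain 208.178.10.180
  208.178.10.224/27 (208.178.10.224 - 208.178.10.255) does not contain 208.178.10.180
  208.178.11.128/25 (208.178.11.128 - 208.178.11.255) does not contain 208.178.10.180
  208.178.10.0/25 (208.178.10.0 - 208.178.10.127) does not contain 208.178.10.180
Longest matching prefix is /22 -> next hop R23.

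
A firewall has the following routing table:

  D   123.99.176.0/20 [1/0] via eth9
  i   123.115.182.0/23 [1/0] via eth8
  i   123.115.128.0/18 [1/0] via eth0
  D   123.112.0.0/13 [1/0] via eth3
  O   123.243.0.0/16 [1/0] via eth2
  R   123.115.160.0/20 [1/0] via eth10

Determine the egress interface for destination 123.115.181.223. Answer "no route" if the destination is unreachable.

eth0

Routes whose prefix contains 123.115.181.223:
  123.112.0.0/13 (123.112.0.0 - 123.119.255.255) -> eth3
  123.115.128.0/18 (123.115.128.0 - 123.115.191.255) -> eth0
More-specific entries that do NOT match:
  123.115.182.0/23 (123.115.182.0 - 123.115.183.255) does not contain 123.115.181.223
  123.99.176.0/20 (123.99.176.0 - 123.99.191.255) does not contain 123.115.181.223
  123.115.160.0/20 (123.115.160.0 - 123.115.175.255) does not contain 123.115.181.223
Longest matching prefix is /18 -> interface eth0.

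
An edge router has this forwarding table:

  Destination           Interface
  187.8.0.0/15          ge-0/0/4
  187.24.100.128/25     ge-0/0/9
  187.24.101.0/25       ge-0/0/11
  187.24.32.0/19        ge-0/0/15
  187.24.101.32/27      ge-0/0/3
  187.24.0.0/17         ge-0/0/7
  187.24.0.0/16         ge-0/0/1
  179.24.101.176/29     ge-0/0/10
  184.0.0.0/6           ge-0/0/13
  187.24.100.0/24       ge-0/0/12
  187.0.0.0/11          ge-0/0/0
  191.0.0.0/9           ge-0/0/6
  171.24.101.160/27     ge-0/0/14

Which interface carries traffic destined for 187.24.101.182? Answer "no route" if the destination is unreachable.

Routes whose prefix contains 187.24.101.182:
  184.0.0.0/6 (184.0.0.0 - 187.255.255.255) -> ge-0/0/13
  187.0.0.0/11 (187.0.0.0 - 187.31.255.255) -> ge-0/0/0
  187.24.0.0/16 (187.24.0.0 - 187.24.255.255) -> ge-0/0/1
  187.24.0.0/17 (187.24.0.0 - 187.24.127.255) -> ge-0/0/7
More-specific entries that do NOT match:
  179.24.101.176/29 (179.24.101.176 - 179.24.101.183) does not contain 187.24.101.182
  187.24.101.32/27 (187.24.101.32 - 187.24.101.63) does not contain 187.24.101.182
  171.24.101.160/27 (171.24.101.160 - 171.24.101.191) does not contain 187.24.101.182
  187.24.100.128/25 (187.24.100.128 - 187.24.100.255) does not contain 187.24.101.182
  187.24.101.0/25 (187.24.101.0 - 187.24.101.127) does not contain 187.24.101.182
  187.24.100.0/24 (187.24.100.0 - 187.24.100.255) does not contain 187.24.101.182
  187.24.32.0/19 (187.24.32.0 - 187.24.63.255) does not contain 187.24.101.182
Longest matching prefix is /17 -> interface ge-0/0/7.

ge-0/0/7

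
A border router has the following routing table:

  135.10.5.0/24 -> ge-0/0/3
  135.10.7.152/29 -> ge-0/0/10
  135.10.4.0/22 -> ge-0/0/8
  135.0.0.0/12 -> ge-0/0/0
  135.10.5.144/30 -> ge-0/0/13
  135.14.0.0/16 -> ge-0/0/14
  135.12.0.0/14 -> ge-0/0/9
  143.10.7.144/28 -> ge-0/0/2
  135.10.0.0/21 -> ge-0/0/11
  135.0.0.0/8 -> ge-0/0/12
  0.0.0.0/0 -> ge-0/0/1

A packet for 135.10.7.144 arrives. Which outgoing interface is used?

Routes whose prefix contains 135.10.7.144:
  0.0.0.0/0 (default, matches everything) -> ge-0/0/1
  135.0.0.0/8 (135.0.0.0 - 135.255.255.255) -> ge-0/0/12
  135.0.0.0/12 (135.0.0.0 - 135.15.255.255) -> ge-0/0/0
  135.10.0.0/21 (135.10.0.0 - 135.10.7.255) -> ge-0/0/11
  135.10.4.0/22 (135.10.4.0 - 135.10.7.255) -> ge-0/0/8
More-specific entries that do NOT match:
  135.10.5.144/30 (135.10.5.144 - 135.10.5.147) does not contain 135.10.7.144
  135.10.7.152/29 (135.10.7.152 - 135.10.7.159) does not contain 135.10.7.144
  143.10.7.144/28 (143.10.7.144 - 143.10.7.159) does not contain 135.10.7.144
  135.10.5.0/24 (135.10.5.0 - 135.10.5.255) does not contain 135.10.7.144
Longest matching prefix is /22 -> interface ge-0/0/8.

ge-0/0/8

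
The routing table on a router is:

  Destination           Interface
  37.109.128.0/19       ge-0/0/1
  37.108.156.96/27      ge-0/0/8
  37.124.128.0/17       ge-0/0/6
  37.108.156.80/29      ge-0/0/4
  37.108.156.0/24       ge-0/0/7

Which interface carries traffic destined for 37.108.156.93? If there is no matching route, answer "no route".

ge-0/0/7

Routes whose prefix contains 37.108.156.93:
  37.108.156.0/24 (37.108.156.0 - 37.108.156.255) -> ge-0/0/7
More-specific entries that do NOT match:
  37.108.156.80/29 (37.108.156.80 - 37.108.156.87) does not contain 37.108.156.93
  37.108.156.96/27 (37.108.156.96 - 37.108.156.127) does not contain 37.108.156.93
Longest matching prefix is /24 -> interface ge-0/0/7.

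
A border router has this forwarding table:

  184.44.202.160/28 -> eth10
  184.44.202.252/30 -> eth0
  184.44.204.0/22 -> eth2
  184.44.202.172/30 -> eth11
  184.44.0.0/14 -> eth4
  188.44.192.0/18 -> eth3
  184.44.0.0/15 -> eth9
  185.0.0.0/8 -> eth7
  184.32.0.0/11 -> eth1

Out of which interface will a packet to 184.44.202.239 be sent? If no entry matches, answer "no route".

eth9

Routes whose prefix contains 184.44.202.239:
  184.32.0.0/11 (184.32.0.0 - 184.63.255.255) -> eth1
  184.44.0.0/14 (184.44.0.0 - 184.47.255.255) -> eth4
  184.44.0.0/15 (184.44.0.0 - 184.45.255.255) -> eth9
More-specific entries that do NOT match:
  184.44.202.252/30 (184.44.202.252 - 184.44.202.255) does not contain 184.44.202.239
  184.44.202.172/30 (184.44.202.172 - 184.44.202.175) does not contain 184.44.202.239
  184.44.202.160/28 (184.44.202.160 - 184.44.202.175) does not contain 184.44.202.239
  184.44.204.0/22 (184.44.204.0 - 184.44.207.255) does not contain 184.44.202.239
  188.44.192.0/18 (188.44.192.0 - 188.44.255.255) does not contain 184.44.202.239
Longest matching prefix is /15 -> interface eth9.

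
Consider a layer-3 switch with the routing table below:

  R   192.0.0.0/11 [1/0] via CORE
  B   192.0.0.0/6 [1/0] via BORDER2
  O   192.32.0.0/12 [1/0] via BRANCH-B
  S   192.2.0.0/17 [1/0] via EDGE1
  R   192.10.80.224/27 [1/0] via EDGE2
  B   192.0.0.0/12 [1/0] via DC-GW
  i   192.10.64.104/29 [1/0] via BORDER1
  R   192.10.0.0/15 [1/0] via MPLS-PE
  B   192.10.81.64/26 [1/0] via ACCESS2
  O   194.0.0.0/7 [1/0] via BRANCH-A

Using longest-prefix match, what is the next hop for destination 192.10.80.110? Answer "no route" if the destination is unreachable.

MPLS-PE

Routes whose prefix contains 192.10.80.110:
  192.0.0.0/6 (192.0.0.0 - 195.255.255.255) -> BORDER2
  192.0.0.0/11 (192.0.0.0 - 192.31.255.255) -> CORE
  192.0.0.0/12 (192.0.0.0 - 192.15.255.255) -> DC-GW
  192.10.0.0/15 (192.10.0.0 - 192.11.255.255) -> MPLS-PE
More-specific entries that do NOT match:
  192.10.64.104/29 (192.10.64.104 - 192.10.64.111) does not contain 192.10.80.110
  192.10.80.224/27 (192.10.80.224 - 192.10.80.255) does not contain 192.10.80.110
  192.10.81.64/26 (192.10.81.64 - 192.10.81.127) does not contain 192.10.80.110
  192.2.0.0/17 (192.2.0.0 - 192.2.127.255) does not contain 192.10.80.110
Longest matching prefix is /15 -> next hop MPLS-PE.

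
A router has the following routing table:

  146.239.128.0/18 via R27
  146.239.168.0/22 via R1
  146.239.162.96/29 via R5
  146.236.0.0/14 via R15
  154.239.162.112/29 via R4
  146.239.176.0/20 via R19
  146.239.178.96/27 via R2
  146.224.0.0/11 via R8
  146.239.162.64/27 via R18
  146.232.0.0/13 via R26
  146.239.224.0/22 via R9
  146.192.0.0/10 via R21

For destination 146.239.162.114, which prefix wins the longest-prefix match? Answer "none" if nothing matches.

Entries matching 146.239.162.114:
  146.192.0.0/10 (146.192.0.0 - 146.255.255.255)
  146.224.0.0/11 (146.224.0.0 - 146.255.255.255)
  146.232.0.0/13 (146.232.0.0 - 146.239.255.255)
  146.236.0.0/14 (146.236.0.0 - 146.239.255.255)
  146.239.128.0/18 (146.239.128.0 - 146.239.191.255)
Most specific is 146.239.128.0/18.

146.239.128.0/18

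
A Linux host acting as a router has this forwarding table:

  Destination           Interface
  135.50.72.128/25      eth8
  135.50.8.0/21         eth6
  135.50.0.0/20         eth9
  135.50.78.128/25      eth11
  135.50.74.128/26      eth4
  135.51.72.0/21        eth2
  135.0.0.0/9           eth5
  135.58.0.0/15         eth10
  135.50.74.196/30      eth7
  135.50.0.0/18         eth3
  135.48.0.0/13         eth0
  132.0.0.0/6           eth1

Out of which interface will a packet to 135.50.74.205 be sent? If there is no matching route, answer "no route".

Routes whose prefix contains 135.50.74.205:
  132.0.0.0/6 (132.0.0.0 - 135.255.255.255) -> eth1
  135.0.0.0/9 (135.0.0.0 - 135.127.255.255) -> eth5
  135.48.0.0/13 (135.48.0.0 - 135.55.255.255) -> eth0
More-specific entries that do NOT match:
  135.50.74.196/30 (135.50.74.196 - 135.50.74.199) does not contain 135.50.74.205
  135.50.74.128/26 (135.50.74.128 - 135.50.74.191) does not contain 135.50.74.205
  135.50.72.128/25 (135.50.72.128 - 135.50.72.255) does not contain 135.50.74.205
  135.50.78.128/25 (135.50.78.128 - 135.50.78.255) does not contain 135.50.74.205
  135.50.8.0/21 (135.50.8.0 - 135.50.15.255) does not contain 135.50.74.205
  135.51.72.0/21 (135.51.72.0 - 135.51.79.255) does not contain 135.50.74.205
  135.50.0.0/20 (135.50.0.0 - 135.50.15.255) does not contain 135.50.74.205
  135.50.0.0/18 (135.50.0.0 - 135.50.63.255) does not contain 135.50.74.205
  135.58.0.0/15 (135.58.0.0 - 135.59.255.255) does not contain 135.50.74.205
Longest matching prefix is /13 -> interface eth0.

eth0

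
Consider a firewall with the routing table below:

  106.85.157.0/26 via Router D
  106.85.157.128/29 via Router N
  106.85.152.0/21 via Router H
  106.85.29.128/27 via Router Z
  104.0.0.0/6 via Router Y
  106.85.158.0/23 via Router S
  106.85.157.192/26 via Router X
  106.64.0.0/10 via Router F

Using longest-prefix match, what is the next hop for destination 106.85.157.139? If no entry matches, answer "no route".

Routes whose prefix contains 106.85.157.139:
  104.0.0.0/6 (104.0.0.0 - 107.255.255.255) -> Router Y
  106.64.0.0/10 (106.64.0.0 - 106.127.255.255) -> Router F
  106.85.152.0/21 (106.85.152.0 - 106.85.159.255) -> Router H
More-specific entries that do NOT match:
  106.85.157.128/29 (106.85.157.128 - 106.85.157.135) does not contain 106.85.157.139
  106.85.29.128/27 (106.85.29.128 - 106.85.29.159) does not contain 106.85.157.139
  106.85.157.0/26 (106.85.157.0 - 106.85.157.63) does not contain 106.85.157.139
  106.85.157.192/26 (106.85.157.192 - 106.85.157.255) does not contain 106.85.157.139
  106.85.158.0/23 (106.85.158.0 - 106.85.159.255) does not contain 106.85.157.139
Longest matching prefix is /21 -> next hop Router H.

Router H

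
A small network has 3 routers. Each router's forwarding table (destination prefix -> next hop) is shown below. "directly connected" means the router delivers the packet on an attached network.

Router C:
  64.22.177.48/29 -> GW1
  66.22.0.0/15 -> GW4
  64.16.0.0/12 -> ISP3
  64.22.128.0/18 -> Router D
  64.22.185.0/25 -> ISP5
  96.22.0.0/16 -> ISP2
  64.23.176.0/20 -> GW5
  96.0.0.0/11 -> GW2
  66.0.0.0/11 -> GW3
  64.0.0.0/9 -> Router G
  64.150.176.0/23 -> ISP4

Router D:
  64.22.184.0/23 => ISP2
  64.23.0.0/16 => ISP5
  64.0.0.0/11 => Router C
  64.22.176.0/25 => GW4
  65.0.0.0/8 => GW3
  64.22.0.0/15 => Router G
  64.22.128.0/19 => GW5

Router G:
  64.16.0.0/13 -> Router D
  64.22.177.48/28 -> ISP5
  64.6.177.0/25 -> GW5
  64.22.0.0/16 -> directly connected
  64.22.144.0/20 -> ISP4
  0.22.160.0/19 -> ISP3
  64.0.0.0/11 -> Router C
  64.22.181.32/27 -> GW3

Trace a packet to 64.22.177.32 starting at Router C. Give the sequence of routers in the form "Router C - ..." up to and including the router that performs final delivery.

Router C - Router D - Router G

At Router C: longest match for 64.22.177.32 is 64.22.128.0/18 -> Router D
At Router D: longest match for 64.22.177.32 is 64.22.0.0/15 -> Router G
At Router G: longest match for 64.22.177.32 is 64.22.0.0/16 -> directly connected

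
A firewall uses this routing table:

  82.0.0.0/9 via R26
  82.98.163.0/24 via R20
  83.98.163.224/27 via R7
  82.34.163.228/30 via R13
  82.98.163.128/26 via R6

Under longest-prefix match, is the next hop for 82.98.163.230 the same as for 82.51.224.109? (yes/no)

no

82.98.163.230: longest match 82.98.163.0/24 -> R20
82.51.224.109: longest match 82.0.0.0/9 -> R26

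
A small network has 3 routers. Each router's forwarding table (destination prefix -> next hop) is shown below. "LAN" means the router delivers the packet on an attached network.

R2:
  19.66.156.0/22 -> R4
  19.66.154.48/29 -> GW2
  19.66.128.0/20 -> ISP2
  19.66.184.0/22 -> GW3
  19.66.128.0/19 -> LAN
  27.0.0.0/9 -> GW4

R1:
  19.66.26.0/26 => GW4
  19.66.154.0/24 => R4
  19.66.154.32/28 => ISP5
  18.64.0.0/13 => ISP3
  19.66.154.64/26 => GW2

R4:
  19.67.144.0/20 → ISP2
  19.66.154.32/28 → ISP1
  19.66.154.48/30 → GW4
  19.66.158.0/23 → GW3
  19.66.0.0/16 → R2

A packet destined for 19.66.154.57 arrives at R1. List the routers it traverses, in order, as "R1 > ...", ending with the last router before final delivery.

At R1: longest match for 19.66.154.57 is 19.66.154.0/24 -> R4
At R4: longest match for 19.66.154.57 is 19.66.0.0/16 -> R2
At R2: longest match for 19.66.154.57 is 19.66.128.0/19 -> LAN

R1 > R4 > R2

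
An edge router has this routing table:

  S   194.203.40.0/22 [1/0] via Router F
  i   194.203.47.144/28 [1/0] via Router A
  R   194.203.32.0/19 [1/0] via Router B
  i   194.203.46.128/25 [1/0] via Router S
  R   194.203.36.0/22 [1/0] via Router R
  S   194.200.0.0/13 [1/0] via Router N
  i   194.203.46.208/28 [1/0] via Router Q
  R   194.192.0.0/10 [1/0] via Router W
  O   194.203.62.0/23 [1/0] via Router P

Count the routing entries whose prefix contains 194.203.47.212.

3

Prefixes containing 194.203.47.212:
  194.192.0.0/10 (194.192.0.0 - 194.255.255.255)
  194.200.0.0/13 (194.200.0.0 - 194.207.255.255)
  194.203.32.0/19 (194.203.32.0 - 194.203.63.255)
Total matching entries: 3.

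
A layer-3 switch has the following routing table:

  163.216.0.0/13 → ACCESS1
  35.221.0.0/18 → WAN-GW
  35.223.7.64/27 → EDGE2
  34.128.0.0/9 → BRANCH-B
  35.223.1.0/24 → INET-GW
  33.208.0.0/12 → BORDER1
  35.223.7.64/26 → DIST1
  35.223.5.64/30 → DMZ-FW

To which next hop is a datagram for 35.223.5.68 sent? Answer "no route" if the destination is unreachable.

No entry's prefix contains 35.223.5.68; there is no default route.

no route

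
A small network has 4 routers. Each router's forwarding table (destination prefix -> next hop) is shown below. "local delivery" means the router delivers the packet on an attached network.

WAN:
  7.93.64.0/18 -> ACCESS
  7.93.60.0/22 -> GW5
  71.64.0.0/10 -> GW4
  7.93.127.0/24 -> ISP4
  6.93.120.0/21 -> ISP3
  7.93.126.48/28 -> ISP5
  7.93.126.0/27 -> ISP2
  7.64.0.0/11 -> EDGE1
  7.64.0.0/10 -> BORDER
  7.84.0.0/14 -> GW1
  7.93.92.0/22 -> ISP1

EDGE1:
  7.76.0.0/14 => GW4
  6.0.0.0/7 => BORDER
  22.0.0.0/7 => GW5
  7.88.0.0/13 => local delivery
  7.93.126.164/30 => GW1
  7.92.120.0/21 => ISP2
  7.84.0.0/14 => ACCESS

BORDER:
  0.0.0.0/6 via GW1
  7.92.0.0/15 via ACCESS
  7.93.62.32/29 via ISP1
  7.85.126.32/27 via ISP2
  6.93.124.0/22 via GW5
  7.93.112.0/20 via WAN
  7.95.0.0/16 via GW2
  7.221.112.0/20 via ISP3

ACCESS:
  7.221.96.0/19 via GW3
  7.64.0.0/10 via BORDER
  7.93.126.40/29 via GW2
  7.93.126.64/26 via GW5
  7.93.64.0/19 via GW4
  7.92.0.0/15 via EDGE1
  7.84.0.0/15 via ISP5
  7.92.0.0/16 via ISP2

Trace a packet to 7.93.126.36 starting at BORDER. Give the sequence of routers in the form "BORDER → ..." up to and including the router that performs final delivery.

BORDER → WAN → ACCESS → EDGE1

At BORDER: longest match for 7.93.126.36 is 7.93.112.0/20 -> WAN
At WAN: longest match for 7.93.126.36 is 7.93.64.0/18 -> ACCESS
At ACCESS: longest match for 7.93.126.36 is 7.92.0.0/15 -> EDGE1
At EDGE1: longest match for 7.93.126.36 is 7.88.0.0/13 -> local delivery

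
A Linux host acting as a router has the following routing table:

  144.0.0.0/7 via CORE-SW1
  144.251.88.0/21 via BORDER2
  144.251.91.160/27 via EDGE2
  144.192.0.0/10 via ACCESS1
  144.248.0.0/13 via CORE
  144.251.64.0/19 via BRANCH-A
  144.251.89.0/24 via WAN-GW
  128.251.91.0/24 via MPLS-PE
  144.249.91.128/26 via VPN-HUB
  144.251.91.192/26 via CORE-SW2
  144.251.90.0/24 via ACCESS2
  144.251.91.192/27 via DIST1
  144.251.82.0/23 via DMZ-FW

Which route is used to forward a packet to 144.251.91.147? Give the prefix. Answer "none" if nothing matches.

144.251.88.0/21

Entries matching 144.251.91.147:
  144.0.0.0/7 (144.0.0.0 - 145.255.255.255)
  144.192.0.0/10 (144.192.0.0 - 144.255.255.255)
  144.248.0.0/13 (144.248.0.0 - 144.255.255.255)
  144.251.64.0/19 (144.251.64.0 - 144.251.95.255)
  144.251.88.0/21 (144.251.88.0 - 144.251.95.255)
Most specific is 144.251.88.0/21.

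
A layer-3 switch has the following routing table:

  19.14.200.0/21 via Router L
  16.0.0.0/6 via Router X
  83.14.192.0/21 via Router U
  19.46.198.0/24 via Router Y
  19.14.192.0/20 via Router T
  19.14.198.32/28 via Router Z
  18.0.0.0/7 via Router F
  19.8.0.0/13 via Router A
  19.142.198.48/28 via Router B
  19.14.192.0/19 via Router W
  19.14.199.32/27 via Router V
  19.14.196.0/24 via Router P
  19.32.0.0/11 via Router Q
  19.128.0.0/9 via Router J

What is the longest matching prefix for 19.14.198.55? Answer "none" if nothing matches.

19.14.192.0/20

Entries matching 19.14.198.55:
  16.0.0.0/6 (16.0.0.0 - 19.255.255.255)
  18.0.0.0/7 (18.0.0.0 - 19.255.255.255)
  19.8.0.0/13 (19.8.0.0 - 19.15.255.255)
  19.14.192.0/19 (19.14.192.0 - 19.14.223.255)
  19.14.192.0/20 (19.14.192.0 - 19.14.207.255)
Most specific is 19.14.192.0/20.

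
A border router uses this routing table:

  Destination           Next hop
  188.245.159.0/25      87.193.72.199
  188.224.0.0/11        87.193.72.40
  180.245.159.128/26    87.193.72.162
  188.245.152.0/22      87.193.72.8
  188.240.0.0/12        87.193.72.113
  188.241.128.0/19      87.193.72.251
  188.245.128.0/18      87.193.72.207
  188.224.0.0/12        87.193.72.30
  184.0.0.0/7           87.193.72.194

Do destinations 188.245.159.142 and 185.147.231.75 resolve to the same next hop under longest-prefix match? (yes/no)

188.245.159.142: longest match 188.245.128.0/18 -> 87.193.72.207
185.147.231.75: longest match 184.0.0.0/7 -> 87.193.72.194

no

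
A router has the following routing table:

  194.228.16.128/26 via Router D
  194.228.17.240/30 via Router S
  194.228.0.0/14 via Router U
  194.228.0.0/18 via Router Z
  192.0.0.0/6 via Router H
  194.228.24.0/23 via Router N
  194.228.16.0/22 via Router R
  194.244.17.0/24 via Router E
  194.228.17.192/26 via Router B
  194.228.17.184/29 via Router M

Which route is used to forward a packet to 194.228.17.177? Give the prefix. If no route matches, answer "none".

194.228.16.0/22

Entries matching 194.228.17.177:
  192.0.0.0/6 (192.0.0.0 - 195.255.255.255)
  194.228.0.0/14 (194.228.0.0 - 194.231.255.255)
  194.228.0.0/18 (194.228.0.0 - 194.228.63.255)
  194.228.16.0/22 (194.228.16.0 - 194.228.19.255)
Most specific is 194.228.16.0/22.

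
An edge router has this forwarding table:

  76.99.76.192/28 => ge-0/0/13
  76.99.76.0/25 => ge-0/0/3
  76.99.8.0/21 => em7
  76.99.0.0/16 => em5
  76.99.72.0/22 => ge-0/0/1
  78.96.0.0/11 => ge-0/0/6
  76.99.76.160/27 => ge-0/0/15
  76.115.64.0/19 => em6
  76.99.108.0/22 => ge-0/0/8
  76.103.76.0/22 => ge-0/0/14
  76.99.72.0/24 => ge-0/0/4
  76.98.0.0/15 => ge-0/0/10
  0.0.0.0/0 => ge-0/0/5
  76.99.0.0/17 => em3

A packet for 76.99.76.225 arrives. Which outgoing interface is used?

em3

Routes whose prefix contains 76.99.76.225:
  0.0.0.0/0 (default, matches everything) -> ge-0/0/5
  76.98.0.0/15 (76.98.0.0 - 76.99.255.255) -> ge-0/0/10
  76.99.0.0/16 (76.99.0.0 - 76.99.255.255) -> em5
  76.99.0.0/17 (76.99.0.0 - 76.99.127.255) -> em3
More-specific entries that do NOT match:
  76.99.76.192/28 (76.99.76.192 - 76.99.76.207) does not contain 76.99.76.225
  76.99.76.160/27 (76.99.76.160 - 76.99.76.191) does not contain 76.99.76.225
  76.99.76.0/25 (76.99.76.0 - 76.99.76.127) does not contain 76.99.76.225
  76.99.72.0/24 (76.99.72.0 - 76.99.72.255) does not contain 76.99.76.225
  76.99.72.0/22 (76.99.72.0 - 76.99.75.255) does not contain 76.99.76.225
  76.99.108.0/22 (76.99.108.0 - 76.99.111.255) does not contain 76.99.76.225
  76.103.76.0/22 (76.103.76.0 - 76.103.79.255) does not contain 76.99.76.225
  76.99.8.0/21 (76.99.8.0 - 76.99.15.255) does not contain 76.99.76.225
  76.115.64.0/19 (76.115.64.0 - 76.115.95.255) does not contain 76.99.76.225
Longest matching prefix is /17 -> interface em3.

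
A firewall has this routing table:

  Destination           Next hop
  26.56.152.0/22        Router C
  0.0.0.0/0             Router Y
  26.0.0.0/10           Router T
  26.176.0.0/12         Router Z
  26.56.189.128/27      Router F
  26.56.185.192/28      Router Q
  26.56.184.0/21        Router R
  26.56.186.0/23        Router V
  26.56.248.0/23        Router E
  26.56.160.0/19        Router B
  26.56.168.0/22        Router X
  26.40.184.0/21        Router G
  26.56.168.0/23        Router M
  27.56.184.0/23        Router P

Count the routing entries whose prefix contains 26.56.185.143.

Prefixes containing 26.56.185.143:
  0.0.0.0/0 (default, matches everything)
  26.0.0.0/10 (26.0.0.0 - 26.63.255.255)
  26.56.160.0/19 (26.56.160.0 - 26.56.191.255)
  26.56.184.0/21 (26.56.184.0 - 26.56.191.255)
Total matching entries: 4.

4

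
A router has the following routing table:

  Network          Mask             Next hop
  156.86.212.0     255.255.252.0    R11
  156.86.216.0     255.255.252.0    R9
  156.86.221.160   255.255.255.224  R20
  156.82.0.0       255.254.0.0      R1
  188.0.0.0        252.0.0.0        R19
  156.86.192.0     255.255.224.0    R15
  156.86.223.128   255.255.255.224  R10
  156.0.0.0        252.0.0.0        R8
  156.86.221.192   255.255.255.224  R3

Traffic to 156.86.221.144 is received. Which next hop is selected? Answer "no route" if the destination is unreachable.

R15

Routes whose prefix contains 156.86.221.144:
  156.0.0.0/6 (156.0.0.0 - 159.255.255.255) -> R8
  156.86.192.0/19 (156.86.192.0 - 156.86.223.255) -> R15
More-specific entries that do NOT match:
  156.86.221.160/27 (156.86.221.160 - 156.86.221.191) does not contain 156.86.221.144
  156.86.223.128/27 (156.86.223.128 - 156.86.223.159) does not contain 156.86.221.144
  156.86.221.192/27 (156.86.221.192 - 156.86.221.223) does not contain 156.86.221.144
  156.86.212.0/22 (156.86.212.0 - 156.86.215.255) does not contain 156.86.221.144
  156.86.216.0/22 (156.86.216.0 - 156.86.219.255) does not contain 156.86.221.144
Longest matching prefix is /19 -> next hop R15.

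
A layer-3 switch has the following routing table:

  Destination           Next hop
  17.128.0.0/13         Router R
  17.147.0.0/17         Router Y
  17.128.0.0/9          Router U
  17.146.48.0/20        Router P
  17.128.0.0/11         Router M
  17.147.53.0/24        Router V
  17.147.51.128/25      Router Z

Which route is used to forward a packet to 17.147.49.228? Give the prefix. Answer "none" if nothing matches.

17.147.0.0/17

Entries matching 17.147.49.228:
  17.128.0.0/9 (17.128.0.0 - 17.255.255.255)
  17.128.0.0/11 (17.128.0.0 - 17.159.255.255)
  17.147.0.0/17 (17.147.0.0 - 17.147.127.255)
Most specific is 17.147.0.0/17.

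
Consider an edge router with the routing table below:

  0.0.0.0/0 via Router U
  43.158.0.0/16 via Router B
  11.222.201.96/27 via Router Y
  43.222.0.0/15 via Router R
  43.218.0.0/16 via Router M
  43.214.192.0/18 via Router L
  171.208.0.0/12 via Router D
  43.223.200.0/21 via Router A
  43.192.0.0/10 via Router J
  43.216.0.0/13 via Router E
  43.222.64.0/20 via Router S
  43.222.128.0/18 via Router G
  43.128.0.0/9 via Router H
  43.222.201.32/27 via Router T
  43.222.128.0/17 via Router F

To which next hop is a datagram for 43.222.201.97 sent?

Routes whose prefix contains 43.222.201.97:
  0.0.0.0/0 (default, matches everything) -> Router U
  43.128.0.0/9 (43.128.0.0 - 43.255.255.255) -> Router H
  43.192.0.0/10 (43.192.0.0 - 43.255.255.255) -> Router J
  43.216.0.0/13 (43.216.0.0 - 43.223.255.255) -> Router E
  43.222.0.0/15 (43.222.0.0 - 43.223.255.255) -> Router R
  43.222.128.0/17 (43.222.128.0 - 43.222.255.255) -> Router F
More-specific entries that do NOT match:
  11.222.201.96/27 (11.222.201.96 - 11.222.201.127) does not contain 43.222.201.97
  43.222.201.32/27 (43.222.201.32 - 43.222.201.63) does not contain 43.222.201.97
  43.223.200.0/21 (43.223.200.0 - 43.223.207.255) does not contain 43.222.201.97
  43.222.64.0/20 (43.222.64.0 - 43.222.79.255) does not contain 43.222.201.97
  43.214.192.0/18 (43.214.192.0 - 43.214.255.255) does not contain 43.222.201.97
  43.222.128.0/18 (43.222.128.0 - 43.222.191.255) does not contain 43.222.201.97
Longest matching prefix is /17 -> next hop Router F.

Router F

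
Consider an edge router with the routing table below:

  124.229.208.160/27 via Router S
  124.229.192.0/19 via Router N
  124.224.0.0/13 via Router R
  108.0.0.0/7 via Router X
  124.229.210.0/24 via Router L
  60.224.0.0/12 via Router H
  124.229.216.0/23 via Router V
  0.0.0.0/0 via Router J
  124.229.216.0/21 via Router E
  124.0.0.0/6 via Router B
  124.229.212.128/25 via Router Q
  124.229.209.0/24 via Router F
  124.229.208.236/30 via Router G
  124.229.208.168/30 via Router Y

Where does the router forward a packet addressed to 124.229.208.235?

Router N

Routes whose prefix contains 124.229.208.235:
  0.0.0.0/0 (default, matches everything) -> Router J
  124.0.0.0/6 (124.0.0.0 - 127.255.255.255) -> Router B
  124.224.0.0/13 (124.224.0.0 - 124.231.255.255) -> Router R
  124.229.192.0/19 (124.229.192.0 - 124.229.223.255) -> Router N
More-specific entries that do NOT match:
  124.229.208.236/30 (124.229.208.236 - 124.229.208.239) does not contain 124.229.208.235
  124.229.208.168/30 (124.229.208.168 - 124.229.208.171) does not contain 124.229.208.235
  124.229.208.160/27 (124.229.208.160 - 124.229.208.191) does not contain 124.229.208.235
  124.229.212.128/25 (124.229.212.128 - 124.229.212.255) does not contain 124.229.208.235
  124.229.210.0/24 (124.229.210.0 - 124.229.210.255) does not contain 124.229.208.235
  124.229.209.0/24 (124.229.209.0 - 124.229.209.255) does not contain 124.229.208.235
  124.229.216.0/23 (124.229.216.0 - 124.229.217.255) does not contain 124.229.208.235
  124.229.216.0/21 (124.229.216.0 - 124.229.223.255) does not contain 124.229.208.235
Longest matching prefix is /19 -> next hop Router N.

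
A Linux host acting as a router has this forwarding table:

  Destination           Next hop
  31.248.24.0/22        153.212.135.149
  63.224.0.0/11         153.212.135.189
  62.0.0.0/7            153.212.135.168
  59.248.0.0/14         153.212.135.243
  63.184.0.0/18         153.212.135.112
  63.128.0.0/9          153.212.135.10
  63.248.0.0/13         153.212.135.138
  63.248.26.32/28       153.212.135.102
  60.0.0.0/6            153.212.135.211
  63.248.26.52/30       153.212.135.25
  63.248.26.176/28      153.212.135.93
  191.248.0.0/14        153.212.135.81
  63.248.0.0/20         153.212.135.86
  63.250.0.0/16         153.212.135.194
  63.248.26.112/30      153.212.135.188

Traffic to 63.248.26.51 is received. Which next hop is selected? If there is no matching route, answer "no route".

153.212.135.138

Routes whose prefix contains 63.248.26.51:
  60.0.0.0/6 (60.0.0.0 - 63.255.255.255) -> 153.212.135.211
  62.0.0.0/7 (62.0.0.0 - 63.255.255.255) -> 153.212.135.168
  63.128.0.0/9 (63.128.0.0 - 63.255.255.255) -> 153.212.135.10
  63.224.0.0/11 (63.224.0.0 - 63.255.255.255) -> 153.212.135.189
  63.248.0.0/13 (63.248.0.0 - 63.255.255.255) -> 153.212.135.138
More-specific entries that do NOT match:
  63.248.26.52/30 (63.248.26.52 - 63.248.26.55) does not contain 63.248.26.51
  63.248.26.112/30 (63.248.26.112 - 63.248.26.115) does not contain 63.248.26.51
  63.248.26.32/28 (63.248.26.32 - 63.248.26.47) does not contain 63.248.26.51
  63.248.26.176/28 (63.248.26.176 - 63.248.26.191) does not contain 63.248.26.51
  31.248.24.0/22 (31.248.24.0 - 31.248.27.255) does not contain 63.248.26.51
  63.248.0.0/20 (63.248.0.0 - 63.248.15.255) does not contain 63.248.26.51
  63.184.0.0/18 (63.184.0.0 - 63.184.63.255) does not contain 63.248.26.51
  63.250.0.0/16 (63.250.0.0 - 63.250.255.255) does not contain 63.248.26.51
  59.248.0.0/14 (59.248.0.0 - 59.251.255.255) does not contain 63.248.26.51
  191.248.0.0/14 (191.248.0.0 - 191.251.255.255) does not contain 63.248.26.51
Longest matching prefix is /13 -> next hop 153.212.135.138.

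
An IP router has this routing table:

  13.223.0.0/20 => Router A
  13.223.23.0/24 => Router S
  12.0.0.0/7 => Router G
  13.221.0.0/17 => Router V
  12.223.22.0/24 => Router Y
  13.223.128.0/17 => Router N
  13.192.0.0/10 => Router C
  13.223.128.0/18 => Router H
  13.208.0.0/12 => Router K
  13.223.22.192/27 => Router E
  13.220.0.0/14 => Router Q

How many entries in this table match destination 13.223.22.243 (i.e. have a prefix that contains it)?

Prefixes containing 13.223.22.243:
  12.0.0.0/7 (12.0.0.0 - 13.255.255.255)
  13.192.0.0/10 (13.192.0.0 - 13.255.255.255)
  13.208.0.0/12 (13.208.0.0 - 13.223.255.255)
  13.220.0.0/14 (13.220.0.0 - 13.223.255.255)
Total matching entries: 4.

4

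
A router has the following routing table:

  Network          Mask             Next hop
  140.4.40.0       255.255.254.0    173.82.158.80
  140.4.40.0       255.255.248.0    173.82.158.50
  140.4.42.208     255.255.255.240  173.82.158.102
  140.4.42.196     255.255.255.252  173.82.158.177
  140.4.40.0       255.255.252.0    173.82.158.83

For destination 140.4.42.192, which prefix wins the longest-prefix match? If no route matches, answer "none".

140.4.40.0/22

Entries matching 140.4.42.192:
  140.4.40.0/21 (140.4.40.0 - 140.4.47.255)
  140.4.40.0/22 (140.4.40.0 - 140.4.43.255)
Most specific is 140.4.40.0/22.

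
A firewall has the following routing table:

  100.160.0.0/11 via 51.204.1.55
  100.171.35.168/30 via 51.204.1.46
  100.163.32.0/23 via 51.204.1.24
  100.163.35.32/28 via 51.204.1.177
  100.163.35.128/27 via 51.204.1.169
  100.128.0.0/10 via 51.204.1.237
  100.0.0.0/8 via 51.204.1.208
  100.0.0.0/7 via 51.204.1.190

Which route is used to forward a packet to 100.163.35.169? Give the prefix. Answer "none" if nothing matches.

100.160.0.0/11

Entries matching 100.163.35.169:
  100.0.0.0/7 (100.0.0.0 - 101.255.255.255)
  100.0.0.0/8 (100.0.0.0 - 100.255.255.255)
  100.128.0.0/10 (100.128.0.0 - 100.191.255.255)
  100.160.0.0/11 (100.160.0.0 - 100.191.255.255)
Most specific is 100.160.0.0/11.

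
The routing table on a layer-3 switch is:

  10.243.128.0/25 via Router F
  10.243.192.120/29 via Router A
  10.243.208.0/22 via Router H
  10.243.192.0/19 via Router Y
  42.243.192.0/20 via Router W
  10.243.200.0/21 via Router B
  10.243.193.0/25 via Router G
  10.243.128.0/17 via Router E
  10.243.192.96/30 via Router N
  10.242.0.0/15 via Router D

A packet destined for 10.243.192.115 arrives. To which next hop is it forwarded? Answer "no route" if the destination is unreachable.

Router Y

Routes whose prefix contains 10.243.192.115:
  10.242.0.0/15 (10.242.0.0 - 10.243.255.255) -> Router D
  10.243.128.0/17 (10.243.128.0 - 10.243.255.255) -> Router E
  10.243.192.0/19 (10.243.192.0 - 10.243.223.255) -> Router Y
More-specific entries that do NOT match:
  10.243.192.96/30 (10.243.192.96 - 10.243.192.99) does not contain 10.243.192.115
  10.243.192.120/29 (10.243.192.120 - 10.243.192.127) does not contain 10.243.192.115
  10.243.128.0/25 (10.243.128.0 - 10.243.128.127) does not contain 10.243.192.115
  10.243.193.0/25 (10.243.193.0 - 10.243.193.127) does not contain 10.243.192.115
  10.243.208.0/22 (10.243.208.0 - 10.243.211.255) does not contain 10.243.192.115
  10.243.200.0/21 (10.243.200.0 - 10.243.207.255) does not contain 10.243.192.115
  42.243.192.0/20 (42.243.192.0 - 42.243.207.255) does not contain 10.243.192.115
Longest matching prefix is /19 -> next hop Router Y.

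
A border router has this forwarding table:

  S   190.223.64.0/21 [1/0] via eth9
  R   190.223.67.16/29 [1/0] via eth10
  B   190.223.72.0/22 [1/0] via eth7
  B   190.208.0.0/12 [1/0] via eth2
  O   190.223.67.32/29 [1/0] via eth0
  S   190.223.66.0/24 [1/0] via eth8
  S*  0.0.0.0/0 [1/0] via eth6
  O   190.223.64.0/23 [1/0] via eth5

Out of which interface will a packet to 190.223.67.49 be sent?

Routes whose prefix contains 190.223.67.49:
  0.0.0.0/0 (default, matches everything) -> eth6
  190.208.0.0/12 (190.208.0.0 - 190.223.255.255) -> eth2
  190.223.64.0/21 (190.223.64.0 - 190.223.71.255) -> eth9
More-specific entries that do NOT match:
  190.223.67.16/29 (190.223.67.16 - 190.223.67.23) does not contain 190.223.67.49
  190.223.67.32/29 (190.223.67.32 - 190.223.67.39) does not contain 190.223.67.49
  190.223.66.0/24 (190.223.66.0 - 190.223.66.255) does not contain 190.223.67.49
  190.223.64.0/23 (190.223.64.0 - 190.223.65.255) does not contain 190.223.67.49
  190.223.72.0/22 (190.223.72.0 - 190.223.75.255) does not contain 190.223.67.49
Longest matching prefix is /21 -> interface eth9.

eth9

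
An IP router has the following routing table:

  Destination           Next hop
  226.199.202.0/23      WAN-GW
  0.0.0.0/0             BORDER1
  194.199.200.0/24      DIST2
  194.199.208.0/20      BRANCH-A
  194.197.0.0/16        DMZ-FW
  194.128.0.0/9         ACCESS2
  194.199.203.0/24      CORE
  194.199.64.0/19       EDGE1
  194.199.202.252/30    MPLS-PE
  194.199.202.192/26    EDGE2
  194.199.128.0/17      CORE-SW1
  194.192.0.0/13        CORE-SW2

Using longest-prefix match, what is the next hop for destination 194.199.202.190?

Routes whose prefix contains 194.199.202.190:
  0.0.0.0/0 (default, matches everything) -> BORDER1
  194.128.0.0/9 (194.128.0.0 - 194.255.255.255) -> ACCESS2
  194.192.0.0/13 (194.192.0.0 - 194.199.255.255) -> CORE-SW2
  194.199.128.0/17 (194.199.128.0 - 194.199.255.255) -> CORE-SW1
More-specific entries that do NOT match:
  194.199.202.252/30 (194.199.202.252 - 194.199.202.255) does not contain 194.199.202.190
  194.199.202.192/26 (194.199.202.192 - 194.199.202.255) does not contain 194.199.202.190
  194.199.200.0/24 (194.199.200.0 - 194.199.200.255) does not contain 194.199.202.190
  194.199.203.0/24 (194.199.203.0 - 194.199.203.255) does not contain 194.199.202.190
  226.199.202.0/23 (226.199.202.0 - 226.199.203.255) does not contain 194.199.202.190
  194.199.208.0/20 (194.199.208.0 - 194.199.223.255) does not contain 194.199.202.190
  194.199.64.0/19 (194.199.64.0 - 194.199.95.255) does not contain 194.199.202.190
Longest matching prefix is /17 -> next hop CORE-SW1.

CORE-SW1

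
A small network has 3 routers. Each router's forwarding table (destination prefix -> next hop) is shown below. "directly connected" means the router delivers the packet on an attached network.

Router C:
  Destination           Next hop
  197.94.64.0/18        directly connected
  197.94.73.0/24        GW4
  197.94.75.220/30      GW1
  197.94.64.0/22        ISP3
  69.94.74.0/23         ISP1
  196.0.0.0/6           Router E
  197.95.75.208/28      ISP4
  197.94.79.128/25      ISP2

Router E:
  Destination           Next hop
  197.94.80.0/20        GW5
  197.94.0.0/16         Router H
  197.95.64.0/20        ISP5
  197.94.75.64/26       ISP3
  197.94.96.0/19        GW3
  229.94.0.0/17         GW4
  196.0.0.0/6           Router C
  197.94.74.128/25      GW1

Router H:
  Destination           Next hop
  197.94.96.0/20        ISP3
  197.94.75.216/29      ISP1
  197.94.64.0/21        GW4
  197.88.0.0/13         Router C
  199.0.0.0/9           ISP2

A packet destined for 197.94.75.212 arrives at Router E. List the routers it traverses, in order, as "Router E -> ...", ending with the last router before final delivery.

At Router E: longest match for 197.94.75.212 is 197.94.0.0/16 -> Router H
At Router H: longest match for 197.94.75.212 is 197.88.0.0/13 -> Router C
At Router C: longest match for 197.94.75.212 is 197.94.64.0/18 -> directly connected

Router E -> Router H -> Router C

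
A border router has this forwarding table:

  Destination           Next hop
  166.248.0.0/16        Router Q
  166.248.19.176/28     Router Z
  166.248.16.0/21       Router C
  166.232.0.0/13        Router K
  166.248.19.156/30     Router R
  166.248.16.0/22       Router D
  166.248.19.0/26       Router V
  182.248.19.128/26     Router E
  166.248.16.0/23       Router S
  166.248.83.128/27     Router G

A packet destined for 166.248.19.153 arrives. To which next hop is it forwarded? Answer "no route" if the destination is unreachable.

Router D

Routes whose prefix contains 166.248.19.153:
  166.248.0.0/16 (166.248.0.0 - 166.248.255.255) -> Router Q
  166.248.16.0/21 (166.248.16.0 - 166.248.23.255) -> Router C
  166.248.16.0/22 (166.248.16.0 - 166.248.19.255) -> Router D
More-specific entries that do NOT match:
  166.248.19.156/30 (166.248.19.156 - 166.248.19.159) does not contain 166.248.19.153
  166.248.19.176/28 (166.248.19.176 - 166.248.19.191) does not contain 166.248.19.153
  166.248.83.128/27 (166.248.83.128 - 166.248.83.159) does not contain 166.248.19.153
  166.248.19.0/26 (166.248.19.0 - 166.248.19.63) does not contain 166.248.19.153
  182.248.19.128/26 (182.248.19.128 - 182.248.19.191) does not contain 166.248.19.153
  166.248.16.0/23 (166.248.16.0 - 166.248.17.255) does not contain 166.248.19.153
Longest matching prefix is /22 -> next hop Router D.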